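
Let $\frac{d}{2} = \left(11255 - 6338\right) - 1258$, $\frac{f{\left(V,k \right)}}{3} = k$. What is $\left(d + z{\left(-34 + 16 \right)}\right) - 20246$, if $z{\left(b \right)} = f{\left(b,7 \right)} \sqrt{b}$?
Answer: $-12928 + 63 i \sqrt{2} \approx -12928.0 + 89.095 i$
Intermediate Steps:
$f{\left(V,k \right)} = 3 k$
$d = 7318$ ($d = 2 \left(\left(11255 - 6338\right) - 1258\right) = 2 \left(4917 - 1258\right) = 2 \cdot 3659 = 7318$)
$z{\left(b \right)} = 21 \sqrt{b}$ ($z{\left(b \right)} = 3 \cdot 7 \sqrt{b} = 21 \sqrt{b}$)
$\left(d + z{\left(-34 + 16 \right)}\right) - 20246 = \left(7318 + 21 \sqrt{-34 + 16}\right) - 20246 = \left(7318 + 21 \sqrt{-18}\right) - 20246 = \left(7318 + 21 \cdot 3 i \sqrt{2}\right) - 20246 = \left(7318 + 63 i \sqrt{2}\right) - 20246 = -12928 + 63 i \sqrt{2}$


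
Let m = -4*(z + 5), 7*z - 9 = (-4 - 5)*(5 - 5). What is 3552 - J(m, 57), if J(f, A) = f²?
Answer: 143072/49 ≈ 2919.8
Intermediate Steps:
z = 9/7 (z = 9/7 + ((-4 - 5)*(5 - 5))/7 = 9/7 + (-9*0)/7 = 9/7 + (⅐)*0 = 9/7 + 0 = 9/7 ≈ 1.2857)
m = -176/7 (m = -4*(9/7 + 5) = -4*44/7 = -176/7 ≈ -25.143)
3552 - J(m, 57) = 3552 - (-176/7)² = 3552 - 1*30976/49 = 3552 - 30976/49 = 143072/49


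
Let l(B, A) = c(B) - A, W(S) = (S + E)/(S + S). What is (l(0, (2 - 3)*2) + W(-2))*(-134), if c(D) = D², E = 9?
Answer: -67/2 ≈ -33.500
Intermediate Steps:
W(S) = (9 + S)/(2*S) (W(S) = (S + 9)/(S + S) = (9 + S)/((2*S)) = (9 + S)*(1/(2*S)) = (9 + S)/(2*S))
l(B, A) = B² - A
(l(0, (2 - 3)*2) + W(-2))*(-134) = ((0² - (2 - 3)*2) + (½)*(9 - 2)/(-2))*(-134) = ((0 - (-1)*2) + (½)*(-½)*7)*(-134) = ((0 - 1*(-2)) - 7/4)*(-134) = ((0 + 2) - 7/4)*(-134) = (2 - 7/4)*(-134) = (¼)*(-134) = -67/2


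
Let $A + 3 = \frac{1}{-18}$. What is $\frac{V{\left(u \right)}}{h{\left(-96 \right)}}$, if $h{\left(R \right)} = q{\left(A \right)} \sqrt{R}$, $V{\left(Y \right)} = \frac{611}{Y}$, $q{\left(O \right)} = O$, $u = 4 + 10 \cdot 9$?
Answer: $\frac{39 i \sqrt{6}}{440} \approx 0.21711 i$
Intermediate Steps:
$A = - \frac{55}{18}$ ($A = -3 + \frac{1}{-18} = -3 - \frac{1}{18} = - \frac{55}{18} \approx -3.0556$)
$u = 94$ ($u = 4 + 90 = 94$)
$h{\left(R \right)} = - \frac{55 \sqrt{R}}{18}$
$\frac{V{\left(u \right)}}{h{\left(-96 \right)}} = \frac{611 \cdot \frac{1}{94}}{\left(- \frac{55}{18}\right) \sqrt{-96}} = \frac{611 \cdot \frac{1}{94}}{\left(- \frac{55}{18}\right) 4 i \sqrt{6}} = \frac{13}{2 \left(- \frac{110 i \sqrt{6}}{9}\right)} = \frac{13 \frac{3 i \sqrt{6}}{220}}{2} = \frac{39 i \sqrt{6}}{440}$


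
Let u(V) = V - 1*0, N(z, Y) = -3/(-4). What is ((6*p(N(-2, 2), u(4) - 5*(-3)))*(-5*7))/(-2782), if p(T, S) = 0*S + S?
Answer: 1995/1391 ≈ 1.4342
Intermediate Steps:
N(z, Y) = ¾ (N(z, Y) = -3*(-¼) = ¾)
u(V) = V (u(V) = V + 0 = V)
p(T, S) = S (p(T, S) = 0 + S = S)
((6*p(N(-2, 2), u(4) - 5*(-3)))*(-5*7))/(-2782) = ((6*(4 - 5*(-3)))*(-5*7))/(-2782) = ((6*(4 + 15))*(-35))*(-1/2782) = ((6*19)*(-35))*(-1/2782) = (114*(-35))*(-1/2782) = -3990*(-1/2782) = 1995/1391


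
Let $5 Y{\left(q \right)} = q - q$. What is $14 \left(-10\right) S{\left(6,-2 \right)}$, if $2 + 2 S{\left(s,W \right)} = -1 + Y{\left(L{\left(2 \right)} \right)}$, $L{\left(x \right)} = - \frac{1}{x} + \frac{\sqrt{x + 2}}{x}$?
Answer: $210$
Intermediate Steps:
$L{\left(x \right)} = - \frac{1}{x} + \frac{\sqrt{2 + x}}{x}$
$Y{\left(q \right)} = 0$ ($Y{\left(q \right)} = \frac{q - q}{5} = \frac{1}{5} \cdot 0 = 0$)
$S{\left(s,W \right)} = - \frac{3}{2}$ ($S{\left(s,W \right)} = -1 + \frac{-1 + 0}{2} = -1 + \frac{1}{2} \left(-1\right) = -1 - \frac{1}{2} = - \frac{3}{2}$)
$14 \left(-10\right) S{\left(6,-2 \right)} = 14 \left(-10\right) \left(- \frac{3}{2}\right) = \left(-140\right) \left(- \frac{3}{2}\right) = 210$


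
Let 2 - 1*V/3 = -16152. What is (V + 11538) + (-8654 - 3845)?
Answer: 47501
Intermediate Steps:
V = 48462 (V = 6 - 3*(-16152) = 6 + 48456 = 48462)
(V + 11538) + (-8654 - 3845) = (48462 + 11538) + (-8654 - 3845) = 60000 - 12499 = 47501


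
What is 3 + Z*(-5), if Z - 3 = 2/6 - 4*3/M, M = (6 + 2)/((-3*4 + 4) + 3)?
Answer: -307/6 ≈ -51.167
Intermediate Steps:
M = -8/5 (M = 8/((-12 + 4) + 3) = 8/(-8 + 3) = 8/(-5) = 8*(-⅕) = -8/5 ≈ -1.6000)
Z = 65/6 (Z = 3 + (2/6 - 4/((-8/5/3))) = 3 + (2*(⅙) - 4/((-8/5*⅓))) = 3 + (⅓ - 4/(-8/15)) = 3 + (⅓ - 4*(-15/8)) = 3 + (⅓ + 15/2) = 3 + 47/6 = 65/6 ≈ 10.833)
3 + Z*(-5) = 3 + (65/6)*(-5) = 3 - 325/6 = -307/6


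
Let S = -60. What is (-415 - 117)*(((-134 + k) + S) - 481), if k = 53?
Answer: 330904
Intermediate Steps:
(-415 - 117)*(((-134 + k) + S) - 481) = (-415 - 117)*(((-134 + 53) - 60) - 481) = -532*((-81 - 60) - 481) = -532*(-141 - 481) = -532*(-622) = 330904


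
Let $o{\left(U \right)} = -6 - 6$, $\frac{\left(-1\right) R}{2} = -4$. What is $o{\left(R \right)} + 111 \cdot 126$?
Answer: $13974$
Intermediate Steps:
$R = 8$ ($R = \left(-2\right) \left(-4\right) = 8$)
$o{\left(U \right)} = -12$
$o{\left(R \right)} + 111 \cdot 126 = -12 + 111 \cdot 126 = -12 + 13986 = 13974$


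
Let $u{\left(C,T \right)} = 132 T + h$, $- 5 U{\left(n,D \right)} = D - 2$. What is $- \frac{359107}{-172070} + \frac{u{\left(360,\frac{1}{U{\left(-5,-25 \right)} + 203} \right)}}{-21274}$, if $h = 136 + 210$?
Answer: $\frac{1974589246979}{953590775390} \approx 2.0707$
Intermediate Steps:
$h = 346$
$U{\left(n,D \right)} = \frac{2}{5} - \frac{D}{5}$ ($U{\left(n,D \right)} = - \frac{D - 2}{5} = - \frac{-2 + D}{5} = \frac{2}{5} - \frac{D}{5}$)
$u{\left(C,T \right)} = 346 + 132 T$ ($u{\left(C,T \right)} = 132 T + 346 = 346 + 132 T$)
$- \frac{359107}{-172070} + \frac{u{\left(360,\frac{1}{U{\left(-5,-25 \right)} + 203} \right)}}{-21274} = - \frac{359107}{-172070} + \frac{346 + \frac{132}{\left(\frac{2}{5} - -5\right) + 203}}{-21274} = \left(-359107\right) \left(- \frac{1}{172070}\right) + \left(346 + \frac{132}{\left(\frac{2}{5} + 5\right) + 203}\right) \left(- \frac{1}{21274}\right) = \frac{359107}{172070} + \left(346 + \frac{132}{\frac{27}{5} + 203}\right) \left(- \frac{1}{21274}\right) = \frac{359107}{172070} + \left(346 + \frac{132}{\frac{1042}{5}}\right) \left(- \frac{1}{21274}\right) = \frac{359107}{172070} + \left(346 + 132 \cdot \frac{5}{1042}\right) \left(- \frac{1}{21274}\right) = \frac{359107}{172070} + \left(346 + \frac{330}{521}\right) \left(- \frac{1}{21274}\right) = \frac{359107}{172070} + \frac{180596}{521} \left(- \frac{1}{21274}\right) = \frac{359107}{172070} - \frac{90298}{5541877} = \frac{1974589246979}{953590775390}$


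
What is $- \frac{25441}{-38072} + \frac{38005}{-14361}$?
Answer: $- \frac{1081568159}{546751992} \approx -1.9782$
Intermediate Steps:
$- \frac{25441}{-38072} + \frac{38005}{-14361} = \left(-25441\right) \left(- \frac{1}{38072}\right) + 38005 \left(- \frac{1}{14361}\right) = \frac{25441}{38072} - \frac{38005}{14361} = - \frac{1081568159}{546751992}$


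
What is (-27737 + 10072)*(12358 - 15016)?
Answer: 46953570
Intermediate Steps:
(-27737 + 10072)*(12358 - 15016) = -17665*(-2658) = 46953570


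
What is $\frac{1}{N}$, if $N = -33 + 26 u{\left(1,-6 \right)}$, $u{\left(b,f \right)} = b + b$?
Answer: $\frac{1}{19} \approx 0.052632$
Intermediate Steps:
$u{\left(b,f \right)} = 2 b$
$N = 19$ ($N = -33 + 26 \cdot 2 \cdot 1 = -33 + 26 \cdot 2 = -33 + 52 = 19$)
$\frac{1}{N} = \frac{1}{19}$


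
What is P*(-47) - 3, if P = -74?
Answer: 3475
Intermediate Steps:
P*(-47) - 3 = -74*(-47) - 3 = 3478 - 3 = 3475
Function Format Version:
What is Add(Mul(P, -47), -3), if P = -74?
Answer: 3475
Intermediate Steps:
Add(Mul(P, -47), -3) = Add(Mul(-74, -47), -3) = Add(3478, -3) = 3475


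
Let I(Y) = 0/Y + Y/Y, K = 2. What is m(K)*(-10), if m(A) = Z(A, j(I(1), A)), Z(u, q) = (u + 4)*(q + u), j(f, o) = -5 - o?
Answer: 300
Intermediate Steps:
I(Y) = 1 (I(Y) = 0 + 1 = 1)
Z(u, q) = (4 + u)*(q + u)
m(A) = -20 + A**2 + A*(-5 - A) (m(A) = A**2 + 4*(-5 - A) + 4*A + (-5 - A)*A = A**2 + (-20 - 4*A) + 4*A + A*(-5 - A) = -20 + A**2 + A*(-5 - A))
m(K)*(-10) = (-20 - 5*2)*(-10) = (-20 - 10)*(-10) = -30*(-10) = 300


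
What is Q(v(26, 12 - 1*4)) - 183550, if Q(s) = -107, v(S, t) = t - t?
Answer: -183657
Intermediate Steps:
v(S, t) = 0
Q(v(26, 12 - 1*4)) - 183550 = -107 - 183550 = -183657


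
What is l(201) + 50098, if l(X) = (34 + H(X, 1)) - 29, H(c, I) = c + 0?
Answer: 50304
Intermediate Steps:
H(c, I) = c
l(X) = 5 + X (l(X) = (34 + X) - 29 = 5 + X)
l(201) + 50098 = (5 + 201) + 50098 = 206 + 50098 = 50304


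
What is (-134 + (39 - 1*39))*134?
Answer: -17956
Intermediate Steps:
(-134 + (39 - 1*39))*134 = (-134 + (39 - 39))*134 = (-134 + 0)*134 = -134*134 = -17956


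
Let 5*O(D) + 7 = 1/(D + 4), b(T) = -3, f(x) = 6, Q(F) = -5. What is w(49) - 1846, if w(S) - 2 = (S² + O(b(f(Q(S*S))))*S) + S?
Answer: 2736/5 ≈ 547.20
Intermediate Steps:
O(D) = -7/5 + 1/(5*(4 + D)) (O(D) = -7/5 + 1/(5*(D + 4)) = -7/5 + 1/(5*(4 + D)))
w(S) = 2 + S² - S/5 (w(S) = 2 + ((S² + ((-27 - 7*(-3))/(5*(4 - 3)))*S) + S) = 2 + ((S² + ((⅕)*(-27 + 21)/1)*S) + S) = 2 + ((S² + ((⅕)*1*(-6))*S) + S) = 2 + ((S² - 6*S/5) + S) = 2 + (S² - S/5) = 2 + S² - S/5)
w(49) - 1846 = (2 + 49² - ⅕*49) - 1846 = (2 + 2401 - 49/5) - 1846 = 11966/5 - 1846 = 2736/5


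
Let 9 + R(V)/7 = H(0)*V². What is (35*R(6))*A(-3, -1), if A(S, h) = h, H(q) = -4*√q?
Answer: 2205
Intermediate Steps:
R(V) = -63 (R(V) = -63 + 7*((-4*√0)*V²) = -63 + 7*((-4*0)*V²) = -63 + 7*(0*V²) = -63 + 7*0 = -63 + 0 = -63)
(35*R(6))*A(-3, -1) = (35*(-63))*(-1) = -2205*(-1) = 2205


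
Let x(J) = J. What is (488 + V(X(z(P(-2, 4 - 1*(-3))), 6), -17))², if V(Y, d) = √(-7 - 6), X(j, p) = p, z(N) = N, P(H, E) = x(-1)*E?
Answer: (488 + I*√13)² ≈ 2.3813e+5 + 3519.0*I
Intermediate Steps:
P(H, E) = -E
V(Y, d) = I*√13 (V(Y, d) = √(-13) = I*√13)
(488 + V(X(z(P(-2, 4 - 1*(-3))), 6), -17))² = (488 + I*√13)²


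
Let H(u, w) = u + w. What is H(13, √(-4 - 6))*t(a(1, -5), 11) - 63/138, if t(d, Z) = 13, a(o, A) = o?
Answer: 7753/46 + 13*I*√10 ≈ 168.54 + 41.11*I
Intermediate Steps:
H(13, √(-4 - 6))*t(a(1, -5), 11) - 63/138 = (13 + √(-4 - 6))*13 - 63/138 = (13 + √(-10))*13 - 63*1/138 = (13 + I*√10)*13 - 21/46 = (169 + 13*I*√10) - 21/46 = 7753/46 + 13*I*√10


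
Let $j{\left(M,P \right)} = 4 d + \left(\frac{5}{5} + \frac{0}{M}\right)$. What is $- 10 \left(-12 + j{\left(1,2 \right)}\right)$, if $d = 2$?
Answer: $30$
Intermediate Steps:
$j{\left(M,P \right)} = 9$ ($j{\left(M,P \right)} = 4 \cdot 2 + \left(\frac{5}{5} + \frac{0}{M}\right) = 8 + \left(5 \cdot \frac{1}{5} + 0\right) = 8 + \left(1 + 0\right) = 8 + 1 = 9$)
$- 10 \left(-12 + j{\left(1,2 \right)}\right) = - 10 \left(-12 + 9\right) = \left(-10\right) \left(-3\right) = 30$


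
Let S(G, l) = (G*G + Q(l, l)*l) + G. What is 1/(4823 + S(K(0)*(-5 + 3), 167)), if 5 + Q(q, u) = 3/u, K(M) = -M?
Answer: 1/3991 ≈ 0.00025056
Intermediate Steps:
Q(q, u) = -5 + 3/u
S(G, l) = G + G² + l*(-5 + 3/l) (S(G, l) = (G*G + (-5 + 3/l)*l) + G = (G² + l*(-5 + 3/l)) + G = G + G² + l*(-5 + 3/l))
1/(4823 + S(K(0)*(-5 + 3), 167)) = 1/(4823 + (3 + (-1*0)*(-5 + 3) + ((-1*0)*(-5 + 3))² - 5*167)) = 1/(4823 + (3 + 0*(-2) + (0*(-2))² - 835)) = 1/(4823 + (3 + 0 + 0² - 835)) = 1/(4823 + (3 + 0 + 0 - 835)) = 1/(4823 - 832) = 1/3991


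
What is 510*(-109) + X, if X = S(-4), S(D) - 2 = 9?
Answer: -55579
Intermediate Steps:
S(D) = 11 (S(D) = 2 + 9 = 11)
X = 11
510*(-109) + X = 510*(-109) + 11 = -55590 + 11 = -55579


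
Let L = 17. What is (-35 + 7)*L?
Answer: -476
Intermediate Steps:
(-35 + 7)*L = (-35 + 7)*17 = -28*17 = -476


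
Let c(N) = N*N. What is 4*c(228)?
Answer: 207936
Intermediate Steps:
c(N) = N²
4*c(228) = 4*228² = 4*51984 = 207936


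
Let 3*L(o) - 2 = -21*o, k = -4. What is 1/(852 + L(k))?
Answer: 3/2642 ≈ 0.0011355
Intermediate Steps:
L(o) = 2/3 - 7*o (L(o) = 2/3 + (-21*o)/3 = 2/3 - 7*o)
1/(852 + L(k)) = 1/(852 + (2/3 - 7*(-4))) = 1/(852 + (2/3 + 28)) = 1/(852 + 86/3) = 1/(2642/3) = 3/2642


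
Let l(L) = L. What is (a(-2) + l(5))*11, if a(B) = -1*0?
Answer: 55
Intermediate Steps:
a(B) = 0
(a(-2) + l(5))*11 = (0 + 5)*11 = 5*11 = 55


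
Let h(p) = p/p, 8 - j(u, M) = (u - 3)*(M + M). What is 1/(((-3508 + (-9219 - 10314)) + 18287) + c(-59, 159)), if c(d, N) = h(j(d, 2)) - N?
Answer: -1/4912 ≈ -0.00020358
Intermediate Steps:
j(u, M) = 8 - 2*M*(-3 + u) (j(u, M) = 8 - (u - 3)*(M + M) = 8 - (-3 + u)*2*M = 8 - 2*M*(-3 + u))
h(p) = 1
c(d, N) = 1 - N
1/(((-3508 + (-9219 - 10314)) + 18287) + c(-59, 159)) = 1/(((-3508 + (-9219 - 10314)) + 18287) + (1 - 1*159)) = 1/(((-3508 - 19533) + 18287) + (1 - 159)) = 1/((-23041 + 18287) - 158) = 1/(-4754 - 158) = 1/(-4912) = -1/4912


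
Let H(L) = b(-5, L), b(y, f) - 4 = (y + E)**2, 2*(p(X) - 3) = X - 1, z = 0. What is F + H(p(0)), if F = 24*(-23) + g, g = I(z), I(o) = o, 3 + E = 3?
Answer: -523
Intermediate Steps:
E = 0 (E = -3 + 3 = 0)
p(X) = 5/2 + X/2 (p(X) = 3 + (X - 1)/2 = 3 + (-1 + X)/2 = 3 + (-1/2 + X/2) = 5/2 + X/2)
g = 0
F = -552 (F = 24*(-23) + 0 = -552 + 0 = -552)
b(y, f) = 4 + y**2 (b(y, f) = 4 + (y + 0)**2 = 4 + y**2)
H(L) = 29 (H(L) = 4 + (-5)**2 = 4 + 25 = 29)
F + H(p(0)) = -552 + 29 = -523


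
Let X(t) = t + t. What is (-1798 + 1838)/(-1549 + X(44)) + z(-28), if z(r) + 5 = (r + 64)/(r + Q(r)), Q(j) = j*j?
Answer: -16976/3409 ≈ -4.9798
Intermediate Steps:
Q(j) = j**2
X(t) = 2*t
z(r) = -5 + (64 + r)/(r + r**2) (z(r) = -5 + (r + 64)/(r + r**2) = -5 + (64 + r)/(r + r**2))
(-1798 + 1838)/(-1549 + X(44)) + z(-28) = (-1798 + 1838)/(-1549 + 2*44) + (64 - 5*(-28)**2 - 4*(-28))/((-28)*(1 - 28)) = 40/(-1549 + 88) - 1/28*(64 - 5*784 + 112)/(-27) = 40/(-1461) - 1/28*(-1/27)*(64 - 3920 + 112) = 40*(-1/1461) - 1/28*(-1/27)*(-3744) = -40/1461 - 104/21 = -16976/3409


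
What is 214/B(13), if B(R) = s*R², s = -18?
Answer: -107/1521 ≈ -0.070349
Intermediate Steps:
B(R) = -18*R²
214/B(13) = 214/((-18*13²)) = 214/((-18*169)) = 214/(-3042) = 214*(-1/3042) = -107/1521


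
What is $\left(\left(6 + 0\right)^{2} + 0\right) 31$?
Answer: $1116$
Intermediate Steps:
$\left(\left(6 + 0\right)^{2} + 0\right) 31 = \left(6^{2} + 0\right) 31 = \left(36 + 0\right) 31 = 36 \cdot 31 = 1116$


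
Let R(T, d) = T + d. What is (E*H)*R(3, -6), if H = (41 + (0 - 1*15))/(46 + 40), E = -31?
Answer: 1209/43 ≈ 28.116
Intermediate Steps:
H = 13/43 (H = (41 + (0 - 15))/86 = (41 - 15)*(1/86) = 26*(1/86) = 13/43 ≈ 0.30233)
(E*H)*R(3, -6) = (-31*13/43)*(3 - 6) = -403/43*(-3) = 1209/43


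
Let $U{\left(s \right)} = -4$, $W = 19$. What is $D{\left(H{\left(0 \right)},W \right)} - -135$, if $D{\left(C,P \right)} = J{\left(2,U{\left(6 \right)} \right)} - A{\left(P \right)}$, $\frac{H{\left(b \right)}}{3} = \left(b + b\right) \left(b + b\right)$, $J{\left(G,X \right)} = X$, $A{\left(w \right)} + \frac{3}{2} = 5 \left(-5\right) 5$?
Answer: $\frac{515}{2} \approx 257.5$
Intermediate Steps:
$A{\left(w \right)} = - \frac{253}{2}$ ($A{\left(w \right)} = - \frac{3}{2} + 5 \left(-5\right) 5 = - \frac{3}{2} - 125 = - \frac{253}{2}$)
$H{\left(b \right)} = 12 b^{2}$ ($H{\left(b \right)} = 3 \left(b + b\right) \left(b + b\right) = 3 \cdot 2 b 2 b = 3 \cdot 4 b^{2} = 12 b^{2}$)
$D{\left(C,P \right)} = \frac{245}{2}$ ($D{\left(C,P \right)} = -4 - - \frac{253}{2} = -4 + \frac{253}{2} = \frac{245}{2}$)
$D{\left(H{\left(0 \right)},W \right)} - -135 = \frac{245}{2} - -135 = \frac{245}{2} + 135 = \frac{515}{2}$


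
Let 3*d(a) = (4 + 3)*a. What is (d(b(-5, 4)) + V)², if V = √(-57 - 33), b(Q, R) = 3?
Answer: -41 + 42*I*√10 ≈ -41.0 + 132.82*I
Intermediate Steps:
V = 3*I*√10 (V = √(-90) = 3*I*√10 ≈ 9.4868*I)
d(a) = 7*a/3 (d(a) = ((4 + 3)*a)/3 = (7*a)/3 = 7*a/3)
(d(b(-5, 4)) + V)² = ((7/3)*3 + 3*I*√10)² = (7 + 3*I*√10)²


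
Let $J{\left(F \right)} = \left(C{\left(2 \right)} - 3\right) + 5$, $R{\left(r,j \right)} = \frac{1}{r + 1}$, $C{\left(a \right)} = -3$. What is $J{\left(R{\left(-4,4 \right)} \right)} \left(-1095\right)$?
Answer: $1095$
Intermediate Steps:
$R{\left(r,j \right)} = \frac{1}{1 + r}$
$J{\left(F \right)} = -1$ ($J{\left(F \right)} = \left(-3 - 3\right) + 5 = -6 + 5 = -1$)
$J{\left(R{\left(-4,4 \right)} \right)} \left(-1095\right) = \left(-1\right) \left(-1095\right) = 1095$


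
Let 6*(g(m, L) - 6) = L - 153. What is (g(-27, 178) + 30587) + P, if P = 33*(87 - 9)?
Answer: 199027/6 ≈ 33171.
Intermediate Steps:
g(m, L) = -39/2 + L/6 (g(m, L) = 6 + (L - 153)/6 = 6 + (-153 + L)/6 = 6 + (-51/2 + L/6) = -39/2 + L/6)
P = 2574 (P = 33*78 = 2574)
(g(-27, 178) + 30587) + P = ((-39/2 + (⅙)*178) + 30587) + 2574 = ((-39/2 + 89/3) + 30587) + 2574 = (61/6 + 30587) + 2574 = 183583/6 + 2574 = 199027/6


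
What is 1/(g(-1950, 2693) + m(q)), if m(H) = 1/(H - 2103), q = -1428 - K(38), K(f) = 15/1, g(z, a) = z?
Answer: -3546/6914701 ≈ -0.00051282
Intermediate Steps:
K(f) = 15 (K(f) = 15*1 = 15)
q = -1443 (q = -1428 - 1*15 = -1428 - 15 = -1443)
m(H) = 1/(-2103 + H)
1/(g(-1950, 2693) + m(q)) = 1/(-1950 + 1/(-2103 - 1443)) = 1/(-1950 + 1/(-3546)) = 1/(-1950 - 1/3546) = 1/(-6914701/3546) = -3546/6914701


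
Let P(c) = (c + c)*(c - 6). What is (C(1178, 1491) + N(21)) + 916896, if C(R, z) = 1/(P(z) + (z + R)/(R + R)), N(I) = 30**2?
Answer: 9575371898919400/10433006789 ≈ 9.1780e+5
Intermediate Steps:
N(I) = 900
P(c) = 2*c*(-6 + c) (P(c) = (2*c)*(-6 + c) = 2*c*(-6 + c))
C(R, z) = 1/((R + z)/(2*R) + 2*z*(-6 + z)) (C(R, z) = 1/(2*z*(-6 + z) + (z + R)/(R + R)) = 1/(2*z*(-6 + z) + (R + z)/((2*R))) = 1/(2*z*(-6 + z) + (R + z)*(1/(2*R))) = 1/(2*z*(-6 + z) + (R + z)/(2*R)) = 1/((R + z)/(2*R) + 2*z*(-6 + z)))
(C(1178, 1491) + N(21)) + 916896 = (2*1178/(1178 + 1491 + 4*1178*1491*(-6 + 1491)) + 900) + 916896 = (2*1178/(1178 + 1491 + 4*1178*1491*1485) + 900) + 916896 = (2*1178/(1178 + 1491 + 10433004120) + 900) + 916896 = (2*1178/10433006789 + 900) + 916896 = (2*1178*(1/10433006789) + 900) + 916896 = (2356/10433006789 + 900) + 916896 = 9389706112456/10433006789 + 916896 = 9575371898919400/10433006789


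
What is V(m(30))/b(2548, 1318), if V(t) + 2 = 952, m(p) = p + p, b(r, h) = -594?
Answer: -475/297 ≈ -1.5993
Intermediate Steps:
m(p) = 2*p
V(t) = 950 (V(t) = -2 + 952 = 950)
V(m(30))/b(2548, 1318) = 950/(-594) = 950*(-1/594) = -475/297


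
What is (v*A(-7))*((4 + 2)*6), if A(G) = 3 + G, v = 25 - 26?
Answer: 144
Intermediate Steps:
v = -1
(v*A(-7))*((4 + 2)*6) = (-(3 - 7))*((4 + 2)*6) = (-1*(-4))*(6*6) = 4*36 = 144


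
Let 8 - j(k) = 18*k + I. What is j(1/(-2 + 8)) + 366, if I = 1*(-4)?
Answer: 375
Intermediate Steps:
I = -4
j(k) = 12 - 18*k (j(k) = 8 - (18*k - 4) = 8 - (-4 + 18*k) = 8 + (4 - 18*k) = 12 - 18*k)
j(1/(-2 + 8)) + 366 = (12 - 18/(-2 + 8)) + 366 = (12 - 18/6) + 366 = (12 - 18*⅙) + 366 = (12 - 3) + 366 = 9 + 366 = 375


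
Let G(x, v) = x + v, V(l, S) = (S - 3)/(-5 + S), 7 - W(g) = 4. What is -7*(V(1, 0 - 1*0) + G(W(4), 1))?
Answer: -161/5 ≈ -32.200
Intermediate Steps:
W(g) = 3 (W(g) = 7 - 1*4 = 7 - 4 = 3)
V(l, S) = (-3 + S)/(-5 + S)
G(x, v) = v + x
-7*(V(1, 0 - 1*0) + G(W(4), 1)) = -7*((-3 + (0 - 1*0))/(-5 + (0 - 1*0)) + (1 + 3)) = -7*((-3 + (0 + 0))/(-5 + (0 + 0)) + 4) = -7*((-3 + 0)/(-5 + 0) + 4) = -7*(-3/(-5) + 4) = -7*(-1/5*(-3) + 4) = -7*(3/5 + 4) = -7*23/5 = -161/5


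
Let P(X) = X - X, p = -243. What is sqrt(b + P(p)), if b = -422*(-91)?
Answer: sqrt(38402) ≈ 195.96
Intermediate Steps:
P(X) = 0
b = 38402
sqrt(b + P(p)) = sqrt(38402 + 0) = sqrt(38402)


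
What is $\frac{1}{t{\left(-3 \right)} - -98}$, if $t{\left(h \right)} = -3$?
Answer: $\frac{1}{95} \approx 0.010526$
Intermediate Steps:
$\frac{1}{t{\left(-3 \right)} - -98} = \frac{1}{-3 - -98} = \frac{1}{-3 + 98} = \frac{1}{95}$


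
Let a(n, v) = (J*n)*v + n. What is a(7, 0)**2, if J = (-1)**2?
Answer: 49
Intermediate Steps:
J = 1
a(n, v) = n + n*v (a(n, v) = (1*n)*v + n = n*v + n = n + n*v)
a(7, 0)**2 = (7*(1 + 0))**2 = (7*1)**2 = 7**2 = 49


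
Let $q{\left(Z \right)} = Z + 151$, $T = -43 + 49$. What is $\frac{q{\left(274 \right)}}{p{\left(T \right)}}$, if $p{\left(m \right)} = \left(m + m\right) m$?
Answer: $\frac{425}{72} \approx 5.9028$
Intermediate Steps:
$T = 6$
$q{\left(Z \right)} = 151 + Z$
$p{\left(m \right)} = 2 m^{2}$ ($p{\left(m \right)} = 2 m m = 2 m^{2}$)
$\frac{q{\left(274 \right)}}{p{\left(T \right)}} = \frac{151 + 274}{2 \cdot 6^{2}} = \frac{425}{2 \cdot 36} = \frac{425}{72}$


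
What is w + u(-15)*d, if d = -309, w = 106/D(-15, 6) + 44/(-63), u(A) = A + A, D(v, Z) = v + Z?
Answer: 194408/21 ≈ 9257.5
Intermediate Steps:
D(v, Z) = Z + v
u(A) = 2*A
w = -262/21 (w = 106/(6 - 15) + 44/(-63) = 106/(-9) + 44*(-1/63) = 106*(-⅑) - 44/63 = -106/9 - 44/63 = -262/21 ≈ -12.476)
w + u(-15)*d = -262/21 + (2*(-15))*(-309) = -262/21 - 30*(-309) = -262/21 + 9270 = 194408/21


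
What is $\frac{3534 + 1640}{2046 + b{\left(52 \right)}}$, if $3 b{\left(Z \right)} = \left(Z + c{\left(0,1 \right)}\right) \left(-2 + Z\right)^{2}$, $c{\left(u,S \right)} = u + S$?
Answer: $\frac{7761}{69319} \approx 0.11196$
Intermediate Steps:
$c{\left(u,S \right)} = S + u$
$b{\left(Z \right)} = \frac{\left(-2 + Z\right)^{2} \left(1 + Z\right)}{3}$ ($b{\left(Z \right)} = \frac{\left(Z + \left(1 + 0\right)\right) \left(-2 + Z\right)^{2}}{3} = \frac{\left(Z + 1\right) \left(-2 + Z\right)^{2}}{3} = \frac{\left(1 + Z\right) \left(-2 + Z\right)^{2}}{3} = \frac{\left(-2 + Z\right)^{2} \left(1 + Z\right)}{3}$)
$\frac{3534 + 1640}{2046 + b{\left(52 \right)}} = \frac{3534 + 1640}{2046 + \frac{\left(-2 + 52\right)^{2} \left(1 + 52\right)}{3}} = \frac{5174}{2046 + \frac{1}{3} \cdot 50^{2} \cdot 53} = \frac{5174}{2046 + \frac{1}{3} \cdot 2500 \cdot 53} = \frac{5174}{2046 + \frac{132500}{3}} = \frac{5174}{\frac{138638}{3}} = 5174 \cdot \frac{3}{138638} = \frac{7761}{69319}$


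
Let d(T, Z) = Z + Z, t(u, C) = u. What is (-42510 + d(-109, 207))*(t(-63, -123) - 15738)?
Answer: 665158896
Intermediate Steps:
d(T, Z) = 2*Z
(-42510 + d(-109, 207))*(t(-63, -123) - 15738) = (-42510 + 2*207)*(-63 - 15738) = (-42510 + 414)*(-15801) = -42096*(-15801) = 665158896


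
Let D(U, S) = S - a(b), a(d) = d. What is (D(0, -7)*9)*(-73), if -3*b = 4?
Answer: 3723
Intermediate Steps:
b = -4/3 (b = -1/3*4 = -4/3 ≈ -1.3333)
D(U, S) = 4/3 + S (D(U, S) = S - 1*(-4/3) = S + 4/3 = 4/3 + S)
(D(0, -7)*9)*(-73) = ((4/3 - 7)*9)*(-73) = -17/3*9*(-73) = -51*(-73) = 3723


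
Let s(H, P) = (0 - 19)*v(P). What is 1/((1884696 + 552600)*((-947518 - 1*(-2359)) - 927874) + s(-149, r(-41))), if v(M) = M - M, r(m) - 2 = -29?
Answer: -1/4565135838768 ≈ -2.1905e-13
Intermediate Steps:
r(m) = -27 (r(m) = 2 - 29 = -27)
v(M) = 0
s(H, P) = 0 (s(H, P) = (0 - 19)*0 = -19*0 = 0)
1/((1884696 + 552600)*((-947518 - 1*(-2359)) - 927874) + s(-149, r(-41))) = 1/((1884696 + 552600)*((-947518 - 1*(-2359)) - 927874) + 0) = 1/(2437296*((-947518 + 2359) - 927874) + 0) = 1/(2437296*(-945159 - 927874) + 0) = 1/(2437296*(-1873033) + 0) = 1/(-4565135838768 + 0) = 1/(-4565135838768) = -1/4565135838768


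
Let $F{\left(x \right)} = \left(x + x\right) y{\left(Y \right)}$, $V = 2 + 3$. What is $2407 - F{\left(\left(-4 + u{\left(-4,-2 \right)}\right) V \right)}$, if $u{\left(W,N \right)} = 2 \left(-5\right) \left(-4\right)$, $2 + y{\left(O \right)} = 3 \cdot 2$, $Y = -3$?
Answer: $967$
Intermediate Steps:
$y{\left(O \right)} = 4$ ($y{\left(O \right)} = -2 + 3 \cdot 2 = -2 + 6 = 4$)
$V = 5$
$u{\left(W,N \right)} = 40$ ($u{\left(W,N \right)} = \left(-10\right) \left(-4\right) = 40$)
$F{\left(x \right)} = 8 x$ ($F{\left(x \right)} = \left(x + x\right) 4 = 2 x 4 = 8 x$)
$2407 - F{\left(\left(-4 + u{\left(-4,-2 \right)}\right) V \right)} = 2407 - 8 \left(-4 + 40\right) 5 = 2407 - 8 \cdot 36 \cdot 5 = 2407 - 8 \cdot 180 = 2407 - 1440 = 967$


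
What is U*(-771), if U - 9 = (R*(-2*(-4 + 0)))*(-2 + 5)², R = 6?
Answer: -340011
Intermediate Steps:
U = 441 (U = 9 + (6*(-2*(-4 + 0)))*(-2 + 5)² = 9 + (6*(-2*(-4)))*3² = 9 + (6*8)*9 = 9 + 48*9 = 9 + 432 = 441)
U*(-771) = 441*(-771) = -340011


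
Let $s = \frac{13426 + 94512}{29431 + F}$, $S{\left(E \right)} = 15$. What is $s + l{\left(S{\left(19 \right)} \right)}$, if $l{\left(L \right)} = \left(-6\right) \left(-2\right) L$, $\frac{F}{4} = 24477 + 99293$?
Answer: $\frac{94519918}{524511} \approx 180.21$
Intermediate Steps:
$F = 495080$ ($F = 4 \left(24477 + 99293\right) = 4 \cdot 123770 = 495080$)
$s = \frac{107938}{524511}$ ($s = \frac{13426 + 94512}{29431 + 495080} = \frac{107938}{524511} \approx 0.20579$)
$l{\left(L \right)} = 12 L$
$s + l{\left(S{\left(19 \right)} \right)} = \frac{107938}{524511} + 12 \cdot 15 = \frac{107938}{524511} + 180 = \frac{94519918}{524511}$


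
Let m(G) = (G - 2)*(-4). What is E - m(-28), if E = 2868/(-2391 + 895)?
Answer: -45597/374 ≈ -121.92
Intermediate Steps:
E = -717/374 (E = 2868/(-1496) = 2868*(-1/1496) = -717/374 ≈ -1.9171)
m(G) = 8 - 4*G (m(G) = (-2 + G)*(-4) = 8 - 4*G)
E - m(-28) = -717/374 - (8 - 4*(-28)) = -717/374 - (8 + 112) = -717/374 - 1*120 = -717/374 - 120 = -45597/374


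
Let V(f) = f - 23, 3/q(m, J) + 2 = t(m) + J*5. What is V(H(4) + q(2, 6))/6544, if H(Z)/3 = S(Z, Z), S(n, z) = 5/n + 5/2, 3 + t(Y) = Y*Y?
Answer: -1351/759104 ≈ -0.0017797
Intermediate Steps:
t(Y) = -3 + Y**2 (t(Y) = -3 + Y*Y = -3 + Y**2)
q(m, J) = 3/(-5 + m**2 + 5*J) (q(m, J) = 3/(-2 + ((-3 + m**2) + J*5)) = 3/(-2 + ((-3 + m**2) + 5*J)) = 3/(-2 + (-3 + m**2 + 5*J)) = 3/(-5 + m**2 + 5*J))
S(n, z) = 5/2 + 5/n (S(n, z) = 5/n + 5*(1/2) = 5/n + 5/2 = 5/2 + 5/n)
H(Z) = 15/2 + 15/Z (H(Z) = 3*(5/2 + 5/Z) = 15/2 + 15/Z)
V(f) = -23 + f
V(H(4) + q(2, 6))/6544 = (-23 + ((15/2 + 15/4) + 3/(-5 + 2**2 + 5*6)))/6544 = (-23 + ((15/2 + 15*(1/4)) + 3/(-5 + 4 + 30)))*(1/6544) = (-23 + ((15/2 + 15/4) + 3/29))*(1/6544) = (-23 + (45/4 + 3*(1/29)))*(1/6544) = (-23 + (45/4 + 3/29))*(1/6544) = (-23 + 1317/116)*(1/6544) = -1351/116*1/6544 = -1351/759104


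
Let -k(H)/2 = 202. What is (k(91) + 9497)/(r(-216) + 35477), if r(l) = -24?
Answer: 9093/35453 ≈ 0.25648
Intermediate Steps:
k(H) = -404 (k(H) = -2*202 = -404)
(k(91) + 9497)/(r(-216) + 35477) = (-404 + 9497)/(-24 + 35477) = 9093/35453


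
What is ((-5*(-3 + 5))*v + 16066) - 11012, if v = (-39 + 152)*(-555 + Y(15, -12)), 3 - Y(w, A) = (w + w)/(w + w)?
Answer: 629944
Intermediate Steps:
Y(w, A) = 2 (Y(w, A) = 3 - (w + w)/(w + w) = 3 - 2*w/(2*w) = 3 - 2*w*1/(2*w) = 3 - 1*1 = 3 - 1 = 2)
v = -62489 (v = (-39 + 152)*(-555 + 2) = 113*(-553) = -62489)
((-5*(-3 + 5))*v + 16066) - 11012 = (-5*(-3 + 5)*(-62489) + 16066) - 11012 = (-5*2*(-62489) + 16066) - 11012 = (-10*(-62489) + 16066) - 11012 = (624890 + 16066) - 11012 = 640956 - 11012 = 629944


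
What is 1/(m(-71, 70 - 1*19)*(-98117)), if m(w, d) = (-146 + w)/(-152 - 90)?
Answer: -242/21291389 ≈ -1.1366e-5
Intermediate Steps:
m(w, d) = 73/121 - w/242 (m(w, d) = (-146 + w)/(-242) = (-146 + w)*(-1/242) = 73/121 - w/242)
1/(m(-71, 70 - 1*19)*(-98117)) = 1/((73/121 - 1/242*(-71))*(-98117)) = -1/98117/(73/121 + 71/242) = -1/98117/(217/242) = (242/217)*(-1/98117) = -242/21291389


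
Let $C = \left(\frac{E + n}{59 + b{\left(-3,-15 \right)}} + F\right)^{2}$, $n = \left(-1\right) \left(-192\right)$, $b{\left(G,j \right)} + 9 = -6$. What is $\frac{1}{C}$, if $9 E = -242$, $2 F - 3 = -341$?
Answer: $\frac{39204}{1070532961} \approx 3.6621 \cdot 10^{-5}$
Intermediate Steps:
$F = -169$ ($F = \frac{3}{2} + \frac{1}{2} \left(-341\right) = \frac{3}{2} - \frac{341}{2} = -169$)
$E = - \frac{242}{9}$ ($E = \frac{1}{9} \left(-242\right) = - \frac{242}{9} \approx -26.889$)
$b{\left(G,j \right)} = -15$ ($b{\left(G,j \right)} = -9 - 6 = -15$)
$n = 192$
$C = \frac{1070532961}{39204}$ ($C = \left(\frac{- \frac{242}{9} + 192}{59 - 15} - 169\right)^{2} = \left(\frac{1486}{9 \cdot 44} - 169\right)^{2} = \left(\frac{1486}{9} \cdot \frac{1}{44} - 169\right)^{2} = \left(\frac{743}{198} - 169\right)^{2} = \left(- \frac{32719}{198}\right)^{2} = \frac{1070532961}{39204} \approx 27307.0$)
$\frac{1}{C} = \frac{1}{\frac{1070532961}{39204}} = \frac{39204}{1070532961}$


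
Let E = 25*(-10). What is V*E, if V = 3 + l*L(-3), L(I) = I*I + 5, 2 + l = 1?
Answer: 2750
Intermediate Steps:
l = -1 (l = -2 + 1 = -1)
L(I) = 5 + I**2 (L(I) = I**2 + 5 = 5 + I**2)
V = -11 (V = 3 - (5 + (-3)**2) = 3 - (5 + 9) = 3 - 1*14 = 3 - 14 = -11)
E = -250
V*E = -11*(-250) = 2750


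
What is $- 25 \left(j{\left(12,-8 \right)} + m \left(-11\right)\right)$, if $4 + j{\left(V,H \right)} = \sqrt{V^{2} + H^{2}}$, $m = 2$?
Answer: $650 - 100 \sqrt{13} \approx 289.44$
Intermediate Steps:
$j{\left(V,H \right)} = -4 + \sqrt{H^{2} + V^{2}}$ ($j{\left(V,H \right)} = -4 + \sqrt{V^{2} + H^{2}} = -4 + \sqrt{H^{2} + V^{2}}$)
$- 25 \left(j{\left(12,-8 \right)} + m \left(-11\right)\right) = - 25 \left(\left(-4 + \sqrt{\left(-8\right)^{2} + 12^{2}}\right) + 2 \left(-11\right)\right) = - 25 \left(\left(-4 + \sqrt{64 + 144}\right) - 22\right) = - 25 \left(\left(-4 + \sqrt{208}\right) - 22\right) = - 25 \left(\left(-4 + 4 \sqrt{13}\right) - 22\right) = - 25 \left(-26 + 4 \sqrt{13}\right) = 650 - 100 \sqrt{13}$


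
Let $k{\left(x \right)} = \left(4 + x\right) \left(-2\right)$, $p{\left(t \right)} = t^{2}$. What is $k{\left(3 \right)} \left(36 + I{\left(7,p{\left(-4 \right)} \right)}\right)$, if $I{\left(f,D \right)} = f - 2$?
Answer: $-574$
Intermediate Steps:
$I{\left(f,D \right)} = -2 + f$
$k{\left(x \right)} = -8 - 2 x$
$k{\left(3 \right)} \left(36 + I{\left(7,p{\left(-4 \right)} \right)}\right) = \left(-8 - 6\right) \left(36 + \left(-2 + 7\right)\right) = \left(-8 - 6\right) \left(36 + 5\right) = \left(-14\right) 41 = -574$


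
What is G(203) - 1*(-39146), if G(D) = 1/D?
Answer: 7946639/203 ≈ 39146.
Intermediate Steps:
G(203) - 1*(-39146) = 1/203 - 1*(-39146) = 1/203 + 39146 = 7946639/203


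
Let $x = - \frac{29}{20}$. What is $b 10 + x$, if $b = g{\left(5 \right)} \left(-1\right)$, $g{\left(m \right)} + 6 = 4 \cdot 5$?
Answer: $- \frac{2829}{20} \approx -141.45$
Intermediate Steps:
$g{\left(m \right)} = 14$ ($g{\left(m \right)} = -6 + 4 \cdot 5 = -6 + 20 = 14$)
$b = -14$ ($b = 14 \left(-1\right) = -14$)
$x = - \frac{29}{20}$ ($x = \left(-29\right) \frac{1}{20} = - \frac{29}{20} \approx -1.45$)
$b 10 + x = \left(-14\right) 10 - \frac{29}{20} = -140 - \frac{29}{20} = - \frac{2829}{20}$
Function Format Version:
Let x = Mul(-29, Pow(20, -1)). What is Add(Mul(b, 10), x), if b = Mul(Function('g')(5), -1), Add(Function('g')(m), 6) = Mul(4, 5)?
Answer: Rational(-2829, 20) ≈ -141.45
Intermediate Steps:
Function('g')(m) = 14 (Function('g')(m) = Add(-6, Mul(4, 5)) = Add(-6, 20) = 14)
b = -14 (b = Mul(14, -1) = -14)
x = Rational(-29, 20) (x = Mul(-29, Rational(1, 20)) = Rational(-29, 20) ≈ -1.4500)
Add(Mul(b, 10), x) = Add(Mul(-14, 10), Rational(-29, 20)) = Add(-140, Rational(-29, 20)) = Rational(-2829, 20)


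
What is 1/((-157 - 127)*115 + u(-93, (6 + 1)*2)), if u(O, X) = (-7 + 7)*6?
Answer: -1/32660 ≈ -3.0619e-5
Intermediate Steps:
u(O, X) = 0 (u(O, X) = 0*6 = 0)
1/((-157 - 127)*115 + u(-93, (6 + 1)*2)) = 1/((-157 - 127)*115 + 0) = 1/(-284*115 + 0) = 1/(-32660 + 0) = 1/(-32660) = -1/32660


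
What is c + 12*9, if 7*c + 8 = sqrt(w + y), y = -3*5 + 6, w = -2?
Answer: 748/7 + I*sqrt(11)/7 ≈ 106.86 + 0.4738*I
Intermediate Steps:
y = -9 (y = -15 + 6 = -9)
c = -8/7 + I*sqrt(11)/7 (c = -8/7 + sqrt(-2 - 9)/7 = -8/7 + sqrt(-11)/7 = -8/7 + (I*sqrt(11))/7 = -8/7 + I*sqrt(11)/7 ≈ -1.1429 + 0.4738*I)
c + 12*9 = (-8/7 + I*sqrt(11)/7) + 12*9 = (-8/7 + I*sqrt(11)/7) + 108 = 748/7 + I*sqrt(11)/7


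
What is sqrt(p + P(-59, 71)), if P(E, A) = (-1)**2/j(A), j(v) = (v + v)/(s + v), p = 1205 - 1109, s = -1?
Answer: sqrt(486421)/71 ≈ 9.8231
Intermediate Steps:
p = 96
j(v) = 2*v/(-1 + v) (j(v) = (v + v)/(-1 + v) = (2*v)/(-1 + v) = 2*v/(-1 + v))
P(E, A) = (-1 + A)/(2*A) (P(E, A) = (-1)**2/((2*A/(-1 + A))) = 1*((-1 + A)/(2*A)) = (-1 + A)/(2*A))
sqrt(p + P(-59, 71)) = sqrt(96 + (1/2)*(-1 + 71)/71) = sqrt(96 + (1/2)*(1/71)*70) = sqrt(96 + 35/71) = sqrt(6851/71) = sqrt(486421)/71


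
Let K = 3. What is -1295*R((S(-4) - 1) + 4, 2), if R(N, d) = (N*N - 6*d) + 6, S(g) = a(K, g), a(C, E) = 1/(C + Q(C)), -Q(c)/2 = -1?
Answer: -27454/5 ≈ -5490.8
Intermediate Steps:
Q(c) = 2 (Q(c) = -2*(-1) = 2)
a(C, E) = 1/(2 + C) (a(C, E) = 1/(C + 2) = 1/(2 + C))
S(g) = ⅕ (S(g) = 1/(2 + 3) = 1/5 = ⅕)
R(N, d) = 6 + N² - 6*d (R(N, d) = (N² - 6*d) + 6 = 6 + N² - 6*d)
-1295*R((S(-4) - 1) + 4, 2) = -1295*(6 + ((⅕ - 1) + 4)² - 6*2) = -1295*(6 + (-⅘ + 4)² - 12) = -1295*(6 + (16/5)² - 12) = -1295*(6 + 256/25 - 12) = -1295*106/25 = -27454/5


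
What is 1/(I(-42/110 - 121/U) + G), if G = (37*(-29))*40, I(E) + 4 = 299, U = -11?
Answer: -1/42625 ≈ -2.3460e-5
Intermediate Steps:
I(E) = 295 (I(E) = -4 + 299 = 295)
G = -42920 (G = -1073*40 = -42920)
1/(I(-42/110 - 121/U) + G) = 1/(295 - 42920) = 1/(-42625) = -1/42625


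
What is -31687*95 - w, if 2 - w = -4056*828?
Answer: -6368635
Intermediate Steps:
w = 3358370 (w = 2 - (-4056)*828 = 2 - 1*(-3358368) = 2 + 3358368 = 3358370)
-31687*95 - w = -31687*95 - 1*3358370 = -3010265 - 3358370 = -6368635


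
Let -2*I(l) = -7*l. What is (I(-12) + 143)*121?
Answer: 12221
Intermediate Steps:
I(l) = 7*l/2 (I(l) = -(-7)*l/2 = 7*l/2)
(I(-12) + 143)*121 = ((7/2)*(-12) + 143)*121 = (-42 + 143)*121 = 101*121 = 12221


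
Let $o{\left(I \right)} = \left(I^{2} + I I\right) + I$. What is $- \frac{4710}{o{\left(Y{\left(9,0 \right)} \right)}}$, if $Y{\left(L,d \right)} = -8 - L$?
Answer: $- \frac{1570}{187} \approx -8.3957$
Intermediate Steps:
$o{\left(I \right)} = I + 2 I^{2}$ ($o{\left(I \right)} = \left(I^{2} + I^{2}\right) + I = 2 I^{2} + I = I + 2 I^{2}$)
$- \frac{4710}{o{\left(Y{\left(9,0 \right)} \right)}} = - \frac{4710}{\left(-8 - 9\right) \left(1 + 2 \left(-8 - 9\right)\right)} = - \frac{4710}{\left(-17\right) \left(1 + 2 \left(-17\right)\right)} = - \frac{4710}{\left(-17\right) \left(1 - 34\right)} = - \frac{4710}{\left(-17\right) \left(-33\right)} = - \frac{4710}{561} = \left(-4710\right) \frac{1}{561} = - \frac{1570}{187}$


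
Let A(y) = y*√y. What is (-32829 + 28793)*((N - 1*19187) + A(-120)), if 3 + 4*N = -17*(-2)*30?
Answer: 76412579 + 968640*I*√30 ≈ 7.6413e+7 + 5.3055e+6*I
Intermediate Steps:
A(y) = y^(3/2)
N = 1017/4 (N = -¾ + (-17*(-2)*30)/4 = -¾ + (34*30)/4 = -¾ + (¼)*1020 = -¾ + 255 = 1017/4 ≈ 254.25)
(-32829 + 28793)*((N - 1*19187) + A(-120)) = (-32829 + 28793)*((1017/4 - 1*19187) + (-120)^(3/2)) = -4036*((1017/4 - 19187) - 240*I*√30) = -4036*(-75731/4 - 240*I*√30) = 76412579 + 968640*I*√30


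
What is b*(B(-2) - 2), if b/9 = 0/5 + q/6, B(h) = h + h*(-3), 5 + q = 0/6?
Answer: -15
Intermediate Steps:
q = -5 (q = -5 + 0/6 = -5 + 0*(⅙) = -5 + 0 = -5)
B(h) = -2*h (B(h) = h - 3*h = -2*h)
b = -15/2 (b = 9*(0/5 - 5/6) = 9*(0*(⅕) - 5*⅙) = 9*(0 - ⅚) = 9*(-⅚) = -15/2 ≈ -7.5000)
b*(B(-2) - 2) = -15*(-2*(-2) - 2)/2 = -15*(4 - 2)/2 = -15/2*2 = -15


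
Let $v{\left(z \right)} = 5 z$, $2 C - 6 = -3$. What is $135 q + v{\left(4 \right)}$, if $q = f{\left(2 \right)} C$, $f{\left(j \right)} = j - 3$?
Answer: $- \frac{365}{2} \approx -182.5$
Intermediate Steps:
$C = \frac{3}{2}$ ($C = 3 + \frac{1}{2} \left(-3\right) = 3 - \frac{3}{2} = \frac{3}{2} \approx 1.5$)
$f{\left(j \right)} = -3 + j$ ($f{\left(j \right)} = j - 3 = -3 + j$)
$q = - \frac{3}{2}$ ($q = \left(-3 + 2\right) \frac{3}{2} = \left(-1\right) \frac{3}{2} = - \frac{3}{2} \approx -1.5$)
$135 q + v{\left(4 \right)} = 135 \left(- \frac{3}{2}\right) + 5 \cdot 4 = - \frac{405}{2} + 20 = - \frac{365}{2}$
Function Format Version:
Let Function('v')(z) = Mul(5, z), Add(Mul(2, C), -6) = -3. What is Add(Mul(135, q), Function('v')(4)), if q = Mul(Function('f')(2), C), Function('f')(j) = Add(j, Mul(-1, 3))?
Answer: Rational(-365, 2) ≈ -182.50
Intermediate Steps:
C = Rational(3, 2) (C = Add(3, Mul(Rational(1, 2), -3)) = Add(3, Rational(-3, 2)) = Rational(3, 2) ≈ 1.5000)
Function('f')(j) = Add(-3, j) (Function('f')(j) = Add(j, -3) = Add(-3, j))
q = Rational(-3, 2) (q = Mul(Add(-3, 2), Rational(3, 2)) = Mul(-1, Rational(3, 2)) = Rational(-3, 2) ≈ -1.5000)
Add(Mul(135, q), Function('v')(4)) = Add(Mul(135, Rational(-3, 2)), Mul(5, 4)) = Add(Rational(-405, 2), 20) = Rational(-365, 2)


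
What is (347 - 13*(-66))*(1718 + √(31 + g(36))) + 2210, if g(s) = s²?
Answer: 2072400 + 1205*√1327 ≈ 2.1163e+6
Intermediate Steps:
(347 - 13*(-66))*(1718 + √(31 + g(36))) + 2210 = (347 - 13*(-66))*(1718 + √(31 + 36²)) + 2210 = (347 + 858)*(1718 + √(31 + 1296)) + 2210 = 1205*(1718 + √1327) + 2210 = (2070190 + 1205*√1327) + 2210 = 2072400 + 1205*√1327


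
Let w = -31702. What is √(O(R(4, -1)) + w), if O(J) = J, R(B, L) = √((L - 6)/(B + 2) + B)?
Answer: √(-1141272 + 6*√102)/6 ≈ 178.05*I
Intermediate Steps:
R(B, L) = √(B + (-6 + L)/(2 + B)) (R(B, L) = √((-6 + L)/(2 + B) + B) = √(B + (-6 + L)/(2 + B)))
√(O(R(4, -1)) + w) = √(√((-6 - 1 + 4*(2 + 4))/(2 + 4)) - 31702) = √(√((-6 - 1 + 4*6)/6) - 31702) = √(√((-6 - 1 + 24)/6) - 31702) = √(√((⅙)*17) - 31702) = √(√(17/6) - 31702) = √(√102/6 - 31702) = √(-31702 + √102/6)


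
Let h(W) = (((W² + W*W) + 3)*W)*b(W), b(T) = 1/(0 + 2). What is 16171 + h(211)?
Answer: 18820837/2 ≈ 9.4104e+6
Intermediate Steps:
b(T) = ½ (b(T) = 1/2 = ½)
h(W) = W*(3 + 2*W²)/2 (h(W) = (((W² + W*W) + 3)*W)*(½) = (((W² + W²) + 3)*W)*(½) = ((2*W² + 3)*W)*(½) = ((3 + 2*W²)*W)*(½) = (W*(3 + 2*W²))*(½) = W*(3 + 2*W²)/2)
16171 + h(211) = 16171 + 211*(3/2 + 211²) = 16171 + 211*(3/2 + 44521) = 16171 + 211*(89045/2) = 16171 + 18788495/2 = 18820837/2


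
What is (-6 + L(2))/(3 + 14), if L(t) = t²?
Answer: -2/17 ≈ -0.11765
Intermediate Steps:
(-6 + L(2))/(3 + 14) = (-6 + 2²)/(3 + 14) = (-6 + 4)/17 = (1/17)*(-2) = -2/17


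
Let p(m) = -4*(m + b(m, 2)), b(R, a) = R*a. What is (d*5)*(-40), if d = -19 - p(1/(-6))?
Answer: 4200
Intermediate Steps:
p(m) = -12*m (p(m) = -4*(m + m*2) = -4*(m + 2*m) = -12*m)
d = -21 (d = -19 - (-12)*1/(-6) = -19 - (-12)*1*(-1/6) = -19 - (-12)*(-1)/6 = -19 - 1*2 = -19 - 2 = -21)
(d*5)*(-40) = -21*5*(-40) = -105*(-40) = 4200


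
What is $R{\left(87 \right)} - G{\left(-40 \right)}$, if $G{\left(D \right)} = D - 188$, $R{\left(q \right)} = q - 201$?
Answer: $114$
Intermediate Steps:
$R{\left(q \right)} = -201 + q$
$G{\left(D \right)} = -188 + D$
$R{\left(87 \right)} - G{\left(-40 \right)} = \left(-201 + 87\right) - \left(-188 - 40\right) = -114 - -228 = -114 + 228 = 114$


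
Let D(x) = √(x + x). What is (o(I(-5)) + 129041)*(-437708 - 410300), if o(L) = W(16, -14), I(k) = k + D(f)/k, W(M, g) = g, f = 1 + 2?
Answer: -109415928216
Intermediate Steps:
f = 3
D(x) = √2*√x (D(x) = √(2*x) = √2*√x)
I(k) = k + √6/k (I(k) = k + (√2*√3)/k = k + √6/k)
o(L) = -14
(o(I(-5)) + 129041)*(-437708 - 410300) = (-14 + 129041)*(-437708 - 410300) = 129027*(-848008) = -109415928216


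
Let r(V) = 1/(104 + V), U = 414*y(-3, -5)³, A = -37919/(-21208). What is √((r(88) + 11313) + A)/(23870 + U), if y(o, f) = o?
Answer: √45802434081459/807515808 ≈ 0.0083809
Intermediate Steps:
A = 37919/21208 (A = -37919*(-1/21208) = 37919/21208 ≈ 1.7880)
U = -11178 (U = 414*(-3)³ = 414*(-27) = -11178)
√((r(88) + 11313) + A)/(23870 + U) = √((1/(104 + 88) + 11313) + 37919/21208)/(23870 - 11178) = √((1/192 + 11313) + 37919/21208)/12692 = √((1/192 + 11313) + 37919/21208)*(1/12692) = √(2172097/192 + 37919/21208)*(1/12692) = √(5759139203/508992)*(1/12692) = (√45802434081459/63624)*(1/12692) = √45802434081459/807515808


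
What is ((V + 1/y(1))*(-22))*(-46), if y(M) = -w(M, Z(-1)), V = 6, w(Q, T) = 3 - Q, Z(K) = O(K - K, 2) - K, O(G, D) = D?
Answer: 5566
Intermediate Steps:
Z(K) = 2 - K
y(M) = -3 + M (y(M) = -(3 - M) = -3 + M)
((V + 1/y(1))*(-22))*(-46) = ((6 + 1/(-3 + 1))*(-22))*(-46) = ((6 + 1/(-2))*(-22))*(-46) = ((6 - 1/2)*(-22))*(-46) = ((11/2)*(-22))*(-46) = -121*(-46) = 5566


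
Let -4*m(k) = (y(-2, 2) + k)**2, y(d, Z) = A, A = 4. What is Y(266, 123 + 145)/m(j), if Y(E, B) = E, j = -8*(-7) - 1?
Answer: -1064/3481 ≈ -0.30566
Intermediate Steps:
j = 55 (j = 56 - 1 = 55)
y(d, Z) = 4
m(k) = -(4 + k)**2/4
Y(266, 123 + 145)/m(j) = 266/((-(4 + 55)**2/4)) = 266/((-1/4*59**2)) = 266/((-1/4*3481)) = 266/(-3481/4) = 266*(-4/3481) = -1064/3481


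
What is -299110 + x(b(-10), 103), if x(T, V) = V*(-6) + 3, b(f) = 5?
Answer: -299725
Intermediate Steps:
x(T, V) = 3 - 6*V (x(T, V) = -6*V + 3 = 3 - 6*V)
-299110 + x(b(-10), 103) = -299110 + (3 - 6*103) = -299110 + (3 - 618) = -299110 - 615 = -299725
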